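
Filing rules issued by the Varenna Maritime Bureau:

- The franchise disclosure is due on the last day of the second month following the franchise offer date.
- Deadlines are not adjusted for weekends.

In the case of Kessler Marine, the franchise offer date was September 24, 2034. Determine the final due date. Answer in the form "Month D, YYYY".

November 30, 2034

The second month after September 24, 2034 is November 2034, whose last day is November 30, 2034.
No adjustment is made for weekends or holidays, so November 30, 2034 stands.
Final deadline: November 30, 2034.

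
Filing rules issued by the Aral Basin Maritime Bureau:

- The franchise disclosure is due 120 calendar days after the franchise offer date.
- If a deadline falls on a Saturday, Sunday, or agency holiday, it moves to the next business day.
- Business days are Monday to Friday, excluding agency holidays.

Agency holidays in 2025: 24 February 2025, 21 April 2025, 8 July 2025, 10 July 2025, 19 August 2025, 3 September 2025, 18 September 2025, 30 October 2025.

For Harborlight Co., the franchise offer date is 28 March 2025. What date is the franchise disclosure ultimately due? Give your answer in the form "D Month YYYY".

28 July 2025

From 28 March 2025, 120 calendar days later is 26 July 2025.
26 July 2025 is a Saturday; the next business day is 28 July 2025 (Monday).
Final deadline: 28 July 2025.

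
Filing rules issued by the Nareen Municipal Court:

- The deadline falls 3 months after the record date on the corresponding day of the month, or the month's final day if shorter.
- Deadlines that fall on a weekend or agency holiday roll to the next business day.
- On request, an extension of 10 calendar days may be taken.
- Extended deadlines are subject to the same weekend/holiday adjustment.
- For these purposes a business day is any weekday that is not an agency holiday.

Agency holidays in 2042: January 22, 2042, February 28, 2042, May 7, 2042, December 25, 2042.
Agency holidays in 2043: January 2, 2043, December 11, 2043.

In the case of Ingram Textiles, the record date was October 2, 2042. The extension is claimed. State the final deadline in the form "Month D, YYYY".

January 15, 2043

3 months after October 2, 2042, on the same day of the month, is January 2, 2043.
January 2, 2043 is a listed holiday; the next business day is January 5, 2043 (Monday).
With the 10-day extension, January 5, 2043 becomes January 15, 2043.
January 15, 2043 (Thursday) is already a business day.
So the filing is due January 15, 2043.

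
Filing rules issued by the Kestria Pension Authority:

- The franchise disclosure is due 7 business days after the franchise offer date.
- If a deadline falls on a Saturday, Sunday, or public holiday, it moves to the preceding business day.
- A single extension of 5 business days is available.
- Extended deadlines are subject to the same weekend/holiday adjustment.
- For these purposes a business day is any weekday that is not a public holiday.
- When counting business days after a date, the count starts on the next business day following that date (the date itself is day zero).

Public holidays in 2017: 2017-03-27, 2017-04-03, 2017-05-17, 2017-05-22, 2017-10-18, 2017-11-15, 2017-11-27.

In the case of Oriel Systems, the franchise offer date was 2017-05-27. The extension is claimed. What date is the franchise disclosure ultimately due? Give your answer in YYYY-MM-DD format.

2017-06-13

7 business days after 2017-05-27, excluding weekends and holidays, is 2017-06-06.
2017-06-06 is a Tuesday and not a listed holiday, so it stands.
The 5-business-day extension runs from 2017-06-06 to 2017-06-13.
2017-06-13 (Tuesday) is already a business day.
So the filing is due 2017-06-13.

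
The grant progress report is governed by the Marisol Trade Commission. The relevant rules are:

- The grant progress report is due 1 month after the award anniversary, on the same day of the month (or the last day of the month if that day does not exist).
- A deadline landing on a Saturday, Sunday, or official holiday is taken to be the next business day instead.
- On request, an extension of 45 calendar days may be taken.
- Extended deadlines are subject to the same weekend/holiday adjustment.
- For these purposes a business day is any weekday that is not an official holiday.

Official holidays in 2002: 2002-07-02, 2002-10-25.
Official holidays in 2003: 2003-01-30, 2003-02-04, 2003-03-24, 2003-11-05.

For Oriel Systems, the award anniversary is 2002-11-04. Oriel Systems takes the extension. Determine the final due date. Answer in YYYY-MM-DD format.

2003-01-20

1 month after 2002-11-04, on the same day of the month, is 2002-12-04.
2002-12-04 is a Wednesday and not a listed holiday, so it stands.
Add the 45 calendar-day extension to 2002-12-04: 2003-01-18.
Because 2003-01-18 is a Saturday, the deadline becomes 2003-01-20 (Monday).
Deadline: 2003-01-20.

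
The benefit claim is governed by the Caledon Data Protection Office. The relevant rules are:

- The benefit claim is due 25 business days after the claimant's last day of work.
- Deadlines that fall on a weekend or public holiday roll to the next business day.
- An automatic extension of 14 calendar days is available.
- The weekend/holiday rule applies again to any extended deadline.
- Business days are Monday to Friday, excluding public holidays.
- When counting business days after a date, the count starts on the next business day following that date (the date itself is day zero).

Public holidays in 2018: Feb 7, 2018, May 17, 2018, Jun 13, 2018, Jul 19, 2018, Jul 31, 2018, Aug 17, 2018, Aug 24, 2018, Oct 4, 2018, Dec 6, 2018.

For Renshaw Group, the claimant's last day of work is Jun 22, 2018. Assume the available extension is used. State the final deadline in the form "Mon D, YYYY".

Aug 13, 2018

Counting 25 business days after Jun 22, 2018 (skipping weekends and listed holidays) reaches Jul 30, 2018.
Jul 30, 2018 is a Monday and not a listed holiday, so it stands.
Applying the 14-calendar-day extension: Jul 30, 2018 + 14 days = Aug 13, 2018.
Since Aug 13, 2018 is a Monday and not a holiday, the date is unchanged.
So the filing is due Aug 13, 2018.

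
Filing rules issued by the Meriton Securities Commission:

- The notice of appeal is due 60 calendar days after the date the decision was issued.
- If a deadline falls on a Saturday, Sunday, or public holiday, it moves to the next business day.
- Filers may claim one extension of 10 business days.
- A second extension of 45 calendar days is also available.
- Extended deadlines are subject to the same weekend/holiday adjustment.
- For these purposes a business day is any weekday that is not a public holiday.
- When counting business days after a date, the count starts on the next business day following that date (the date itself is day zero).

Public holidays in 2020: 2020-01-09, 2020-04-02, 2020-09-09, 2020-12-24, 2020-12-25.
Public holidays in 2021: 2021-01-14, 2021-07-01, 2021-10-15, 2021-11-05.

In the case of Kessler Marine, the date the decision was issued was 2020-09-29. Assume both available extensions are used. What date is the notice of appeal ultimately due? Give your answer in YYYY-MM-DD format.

Trigger date 2020-09-29 + 60 calendar days = 2020-11-28.
2020-11-28 falls on a Saturday. Rolling to the next business day gives 2020-11-30, a Monday.
Counting 10 further business days from 2020-11-30 reaches 2020-12-14.
Since 2020-12-14 is a Monday and not a holiday, the date is unchanged.
With the 45-day extension, 2020-12-14 becomes 2021-01-28.
Since 2021-01-28 is a Thursday and not a holiday, the date is unchanged.
Final deadline: 2021-01-28.

2021-01-28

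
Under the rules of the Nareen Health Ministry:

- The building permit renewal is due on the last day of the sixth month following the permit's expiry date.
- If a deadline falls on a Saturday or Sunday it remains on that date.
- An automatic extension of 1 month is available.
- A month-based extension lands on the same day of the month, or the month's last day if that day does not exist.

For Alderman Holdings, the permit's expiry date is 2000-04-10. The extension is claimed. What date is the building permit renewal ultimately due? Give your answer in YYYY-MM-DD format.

6 months after 2000-04-10 falls in October 2000; the last day of that month is 2000-10-31.
2000-10-31 is a Tuesday; no weekend or holiday adjustment applies.
The 1 month extension carries 2000-10-31 to 2000-11-30 (day 31 does not exist in November, so the month's last day is used).
2000-11-30 is a Thursday; no weekend or holiday adjustment applies.
The final due date is 2000-11-30.

2000-11-30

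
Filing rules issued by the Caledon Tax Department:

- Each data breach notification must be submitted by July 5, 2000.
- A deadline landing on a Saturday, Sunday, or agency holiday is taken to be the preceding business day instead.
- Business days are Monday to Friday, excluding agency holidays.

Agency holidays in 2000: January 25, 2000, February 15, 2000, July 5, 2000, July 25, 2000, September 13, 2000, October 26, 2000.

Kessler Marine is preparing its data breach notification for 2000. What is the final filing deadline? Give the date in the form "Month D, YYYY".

The stated deadline is July 5, 2000.
Because July 5, 2000 is a listed holiday, the deadline becomes July 4, 2000 (Tuesday).
The final due date is July 4, 2000.

July 4, 2000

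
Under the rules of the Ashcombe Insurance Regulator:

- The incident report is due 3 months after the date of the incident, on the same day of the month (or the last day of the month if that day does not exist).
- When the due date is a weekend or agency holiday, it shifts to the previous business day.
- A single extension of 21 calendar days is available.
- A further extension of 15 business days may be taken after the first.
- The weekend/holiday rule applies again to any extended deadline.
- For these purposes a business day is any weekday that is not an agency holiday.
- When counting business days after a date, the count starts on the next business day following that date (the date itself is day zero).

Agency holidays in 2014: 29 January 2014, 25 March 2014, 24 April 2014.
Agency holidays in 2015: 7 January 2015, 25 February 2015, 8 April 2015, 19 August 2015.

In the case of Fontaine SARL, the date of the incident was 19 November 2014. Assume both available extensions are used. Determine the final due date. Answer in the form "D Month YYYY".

2 April 2015

3 months from 19 November 2014 is 19 February 2015.
19 February 2015 is a Thursday and not a listed holiday, so it stands.
Add the 21 calendar-day extension to 19 February 2015: 12 March 2015.
Since 12 March 2015 is a Thursday and not a holiday, the date is unchanged.
Counting 15 further business days from 12 March 2015 reaches 2 April 2015.
2 April 2015 (Thursday) is already a business day.
Deadline: 2 April 2015.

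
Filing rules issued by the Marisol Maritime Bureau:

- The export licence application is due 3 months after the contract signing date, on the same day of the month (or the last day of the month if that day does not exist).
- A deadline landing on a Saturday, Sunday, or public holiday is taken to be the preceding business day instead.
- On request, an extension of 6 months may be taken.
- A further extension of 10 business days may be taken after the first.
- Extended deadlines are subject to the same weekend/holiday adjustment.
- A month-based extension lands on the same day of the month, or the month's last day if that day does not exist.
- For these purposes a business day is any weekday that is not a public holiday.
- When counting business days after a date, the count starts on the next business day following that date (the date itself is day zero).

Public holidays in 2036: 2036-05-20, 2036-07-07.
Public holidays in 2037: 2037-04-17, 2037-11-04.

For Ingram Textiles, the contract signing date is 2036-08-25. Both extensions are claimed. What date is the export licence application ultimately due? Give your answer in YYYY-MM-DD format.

3 months after 2036-08-25, on the same day of the month, is 2036-11-25.
2036-11-25 is a Tuesday and not a listed holiday, so it stands.
Add 6 months to 2036-11-25: 2037-05-25.
2037-05-25 (Monday) is already a business day.
Applying the 10-business-day extension: 10 business days after 2037-05-25 is 2037-06-08.
Since 2037-06-08 is a Monday and not a holiday, the date is unchanged.
The final due date is 2037-06-08.

2037-06-08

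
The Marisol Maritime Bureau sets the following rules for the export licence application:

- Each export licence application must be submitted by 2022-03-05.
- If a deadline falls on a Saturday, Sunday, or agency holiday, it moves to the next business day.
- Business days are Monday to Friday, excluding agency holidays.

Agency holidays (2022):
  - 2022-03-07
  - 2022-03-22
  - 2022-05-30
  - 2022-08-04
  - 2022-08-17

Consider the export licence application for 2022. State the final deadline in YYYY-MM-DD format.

2022-03-08

The statutory due date is 2022-03-05.
2022-03-05 is a Saturday, so it moves to the next business day, 2022-03-08 (Tuesday).
So the filing is due 2022-03-08.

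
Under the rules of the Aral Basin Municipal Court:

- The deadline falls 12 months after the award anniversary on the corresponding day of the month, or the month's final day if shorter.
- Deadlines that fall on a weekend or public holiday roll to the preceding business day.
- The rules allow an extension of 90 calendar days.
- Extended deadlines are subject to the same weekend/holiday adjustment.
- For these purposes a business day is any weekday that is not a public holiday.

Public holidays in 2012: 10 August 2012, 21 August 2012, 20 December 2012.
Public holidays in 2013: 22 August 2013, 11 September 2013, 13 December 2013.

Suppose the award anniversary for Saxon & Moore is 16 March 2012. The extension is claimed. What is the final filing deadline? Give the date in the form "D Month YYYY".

13 June 2013

12 months from 16 March 2012 is 16 March 2013.
Because 16 March 2013 is a Saturday, the deadline becomes 15 March 2013 (Friday).
The 90-calendar-day extension moves the deadline from 15 March 2013 to 13 June 2013.
13 June 2013 falls on a Thursday, which is a business day, so no adjustment is needed.
Deadline: 13 June 2013.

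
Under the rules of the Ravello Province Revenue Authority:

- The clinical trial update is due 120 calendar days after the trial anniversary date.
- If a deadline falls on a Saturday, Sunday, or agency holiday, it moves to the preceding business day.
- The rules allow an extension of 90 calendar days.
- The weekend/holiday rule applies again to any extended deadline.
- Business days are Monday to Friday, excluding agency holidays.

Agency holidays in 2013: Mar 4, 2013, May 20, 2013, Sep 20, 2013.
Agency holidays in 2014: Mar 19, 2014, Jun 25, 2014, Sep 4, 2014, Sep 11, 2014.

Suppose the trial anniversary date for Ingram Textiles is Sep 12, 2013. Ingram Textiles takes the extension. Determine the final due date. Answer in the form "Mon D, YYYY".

Apr 10, 2014

From Sep 12, 2013, 120 calendar days later is Jan 10, 2014.
Since Jan 10, 2014 is a Friday and not a holiday, the date is unchanged.
The 90-calendar-day extension moves the deadline from Jan 10, 2014 to Apr 10, 2014.
Apr 10, 2014 falls on a Thursday, which is a business day, so no adjustment is needed.
So the filing is due Apr 10, 2014.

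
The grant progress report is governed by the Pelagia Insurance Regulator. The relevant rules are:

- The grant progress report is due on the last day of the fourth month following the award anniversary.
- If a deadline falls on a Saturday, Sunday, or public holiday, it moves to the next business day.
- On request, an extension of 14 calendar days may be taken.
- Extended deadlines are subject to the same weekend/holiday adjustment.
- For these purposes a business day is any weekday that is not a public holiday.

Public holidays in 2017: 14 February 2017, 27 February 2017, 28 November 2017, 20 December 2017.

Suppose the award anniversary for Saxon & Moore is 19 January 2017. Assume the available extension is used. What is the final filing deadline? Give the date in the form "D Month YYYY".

The fourth month after 19 January 2017 is May 2017, whose last day is 31 May 2017.
31 May 2017 (Wednesday) is already a business day.
The 14-calendar-day extension moves the deadline from 31 May 2017 to 14 June 2017.
14 June 2017 (Wednesday) is already a business day.
The final due date is 14 June 2017.

14 June 2017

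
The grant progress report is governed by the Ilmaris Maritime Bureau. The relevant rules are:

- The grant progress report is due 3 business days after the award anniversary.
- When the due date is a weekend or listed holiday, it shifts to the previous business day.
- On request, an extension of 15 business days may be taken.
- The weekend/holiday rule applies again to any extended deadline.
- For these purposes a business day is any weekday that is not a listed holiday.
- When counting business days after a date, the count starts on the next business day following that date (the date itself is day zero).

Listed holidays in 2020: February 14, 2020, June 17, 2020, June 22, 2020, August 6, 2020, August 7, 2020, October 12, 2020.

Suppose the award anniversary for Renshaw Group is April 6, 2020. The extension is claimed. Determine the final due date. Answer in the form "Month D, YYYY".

April 30, 2020

3 business days after April 6, 2020, excluding weekends and holidays, is April 9, 2020.
Since April 9, 2020 is a Thursday and not a holiday, the date is unchanged.
The 15-business-day extension runs from April 9, 2020 to April 30, 2020.
April 30, 2020 falls on a Thursday, which is a business day, so no adjustment is needed.
So the filing is due April 30, 2020.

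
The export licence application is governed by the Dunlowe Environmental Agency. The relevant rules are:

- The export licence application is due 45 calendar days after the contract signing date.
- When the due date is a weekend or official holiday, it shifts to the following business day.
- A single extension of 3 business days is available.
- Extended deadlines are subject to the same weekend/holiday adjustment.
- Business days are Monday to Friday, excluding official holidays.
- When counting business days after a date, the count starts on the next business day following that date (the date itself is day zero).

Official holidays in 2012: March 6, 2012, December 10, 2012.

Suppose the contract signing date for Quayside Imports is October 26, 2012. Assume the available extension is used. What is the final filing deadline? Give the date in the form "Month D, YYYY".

From October 26, 2012, 45 calendar days later is December 10, 2012.
Because December 10, 2012 is a listed holiday, the deadline becomes December 11, 2012 (Tuesday).
The 3-business-day extension runs from December 11, 2012 to December 14, 2012.
December 14, 2012 is a Friday and not a listed holiday, so it stands.
So the filing is due December 14, 2012.

December 14, 2012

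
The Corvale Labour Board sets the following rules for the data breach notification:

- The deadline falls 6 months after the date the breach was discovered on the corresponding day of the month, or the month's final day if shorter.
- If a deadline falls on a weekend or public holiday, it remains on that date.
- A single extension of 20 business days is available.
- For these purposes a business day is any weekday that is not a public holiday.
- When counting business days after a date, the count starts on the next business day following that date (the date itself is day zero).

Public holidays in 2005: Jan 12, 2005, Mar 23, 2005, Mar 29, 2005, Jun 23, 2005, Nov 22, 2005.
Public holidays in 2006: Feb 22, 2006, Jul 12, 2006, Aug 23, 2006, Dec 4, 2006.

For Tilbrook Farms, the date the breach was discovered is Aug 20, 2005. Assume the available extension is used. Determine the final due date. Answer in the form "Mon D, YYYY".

Mar 21, 2006

Moving 6 months forward from Aug 20, 2005 on the corresponding day gives Feb 20, 2006.
Feb 20, 2006 falls on a Monday. The rules make no weekend/holiday allowance, so it remains Feb 20, 2006.
Applying the 20-business-day extension: 20 business days after Feb 20, 2006 is Mar 21, 2006.
Mar 21, 2006 falls on a Tuesday. The rules make no weekend/holiday allowance, so it remains Mar 21, 2006.
So the filing is due Mar 21, 2006.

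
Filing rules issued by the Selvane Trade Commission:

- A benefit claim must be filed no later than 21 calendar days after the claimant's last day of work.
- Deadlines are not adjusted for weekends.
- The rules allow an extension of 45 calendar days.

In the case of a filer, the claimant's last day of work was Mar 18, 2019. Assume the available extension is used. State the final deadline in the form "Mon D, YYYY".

May 23, 2019

From Mar 18, 2019, 21 calendar days later is Apr 8, 2019.
Apr 8, 2019 falls on a Monday. The rules make no weekend/holiday allowance, so it remains Apr 8, 2019.
Applying the 45-calendar-day extension: Apr 8, 2019 + 45 days = May 23, 2019.
May 23, 2019 is a Thursday; no weekend or holiday adjustment applies.
Final deadline: May 23, 2019.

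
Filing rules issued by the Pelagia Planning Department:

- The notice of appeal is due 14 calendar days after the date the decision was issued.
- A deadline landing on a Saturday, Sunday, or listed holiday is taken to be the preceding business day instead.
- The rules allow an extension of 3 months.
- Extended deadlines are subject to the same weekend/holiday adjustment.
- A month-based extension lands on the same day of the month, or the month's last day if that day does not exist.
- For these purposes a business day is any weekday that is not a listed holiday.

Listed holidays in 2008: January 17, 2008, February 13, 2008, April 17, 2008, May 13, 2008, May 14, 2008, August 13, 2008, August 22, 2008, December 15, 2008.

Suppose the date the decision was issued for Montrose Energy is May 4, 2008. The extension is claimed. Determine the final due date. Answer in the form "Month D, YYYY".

Adding 14 calendar days to May 4, 2008 gives May 18, 2008.
May 18, 2008 is a Sunday, so it moves to the preceding business day, May 16, 2008 (Friday).
The 3 months extension carries May 16, 2008 to August 16, 2008.
August 16, 2008 is a Saturday, so it moves to the preceding business day, August 15, 2008 (Friday).
So the filing is due August 15, 2008.

August 15, 2008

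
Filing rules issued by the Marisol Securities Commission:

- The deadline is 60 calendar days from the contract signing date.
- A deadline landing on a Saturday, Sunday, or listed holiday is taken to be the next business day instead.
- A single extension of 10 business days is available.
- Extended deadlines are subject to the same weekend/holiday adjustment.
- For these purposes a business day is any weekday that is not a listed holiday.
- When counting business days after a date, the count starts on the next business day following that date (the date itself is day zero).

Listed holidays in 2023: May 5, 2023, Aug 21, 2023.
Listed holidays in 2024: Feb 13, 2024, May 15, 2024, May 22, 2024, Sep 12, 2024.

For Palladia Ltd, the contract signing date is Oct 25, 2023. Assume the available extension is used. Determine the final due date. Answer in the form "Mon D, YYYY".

Jan 8, 2024

60 calendar days after Oct 25, 2023 is Dec 24, 2023.
Dec 24, 2023 is a Sunday; the next business day is Dec 25, 2023 (Monday).
Counting 10 further business days from Dec 25, 2023 reaches Jan 8, 2024.
Jan 8, 2024 is a Monday and not a listed holiday, so it stands.
The final due date is Jan 8, 2024.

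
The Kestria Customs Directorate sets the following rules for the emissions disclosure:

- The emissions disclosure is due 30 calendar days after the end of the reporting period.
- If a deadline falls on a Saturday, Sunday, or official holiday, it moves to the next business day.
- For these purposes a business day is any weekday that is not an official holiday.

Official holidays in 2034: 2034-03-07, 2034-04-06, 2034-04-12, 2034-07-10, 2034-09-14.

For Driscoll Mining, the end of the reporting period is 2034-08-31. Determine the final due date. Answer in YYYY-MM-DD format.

2034-10-02

Adding 30 calendar days to 2034-08-31 gives 2034-09-30.
Because 2034-09-30 is a Saturday, the deadline becomes 2034-10-02 (Monday).
The final due date is 2034-10-02.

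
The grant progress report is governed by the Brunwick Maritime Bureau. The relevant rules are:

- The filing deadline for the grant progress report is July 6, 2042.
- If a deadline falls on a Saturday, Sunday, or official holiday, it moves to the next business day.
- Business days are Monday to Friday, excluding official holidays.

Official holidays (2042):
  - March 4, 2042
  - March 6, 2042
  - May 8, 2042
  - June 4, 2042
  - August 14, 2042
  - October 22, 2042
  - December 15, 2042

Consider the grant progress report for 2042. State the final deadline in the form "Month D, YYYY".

Start from the fixed due date, July 6, 2042.
July 6, 2042 falls on a Sunday. Rolling to the next business day gives July 7, 2042, a Monday.
Final deadline: July 7, 2042.

July 7, 2042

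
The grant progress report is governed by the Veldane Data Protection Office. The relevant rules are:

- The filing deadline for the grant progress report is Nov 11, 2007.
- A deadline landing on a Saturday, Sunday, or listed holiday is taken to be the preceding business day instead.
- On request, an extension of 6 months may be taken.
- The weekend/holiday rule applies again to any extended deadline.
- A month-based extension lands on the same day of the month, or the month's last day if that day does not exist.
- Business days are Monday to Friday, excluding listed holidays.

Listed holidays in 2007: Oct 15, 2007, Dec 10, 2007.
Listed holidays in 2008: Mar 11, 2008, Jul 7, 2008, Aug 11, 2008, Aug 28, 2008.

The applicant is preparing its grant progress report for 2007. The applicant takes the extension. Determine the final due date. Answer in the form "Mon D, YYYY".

The statutory due date is Nov 11, 2007.
Nov 11, 2007 is a Sunday; the preceding business day is Nov 9, 2007 (Friday).
Applying the 6 months extension: 6 months after Nov 9, 2007 is May 9, 2008.
Since May 9, 2008 is a Friday and not a holiday, the date is unchanged.
The final due date is May 9, 2008.

May 9, 2008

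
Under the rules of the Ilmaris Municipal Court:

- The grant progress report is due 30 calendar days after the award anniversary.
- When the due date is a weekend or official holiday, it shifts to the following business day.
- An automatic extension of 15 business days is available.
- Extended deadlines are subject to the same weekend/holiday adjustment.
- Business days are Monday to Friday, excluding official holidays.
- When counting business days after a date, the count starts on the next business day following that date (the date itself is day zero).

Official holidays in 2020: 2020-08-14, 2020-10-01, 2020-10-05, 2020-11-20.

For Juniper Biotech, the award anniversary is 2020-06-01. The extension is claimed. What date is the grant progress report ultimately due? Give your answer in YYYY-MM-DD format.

2020-07-22

Adding 30 calendar days to 2020-06-01 gives 2020-07-01.
2020-07-01 (Wednesday) is already a business day.
Counting 15 further business days from 2020-07-01 reaches 2020-07-22.
Since 2020-07-22 is a Wednesday and not a holiday, the date is unchanged.
Final deadline: 2020-07-22.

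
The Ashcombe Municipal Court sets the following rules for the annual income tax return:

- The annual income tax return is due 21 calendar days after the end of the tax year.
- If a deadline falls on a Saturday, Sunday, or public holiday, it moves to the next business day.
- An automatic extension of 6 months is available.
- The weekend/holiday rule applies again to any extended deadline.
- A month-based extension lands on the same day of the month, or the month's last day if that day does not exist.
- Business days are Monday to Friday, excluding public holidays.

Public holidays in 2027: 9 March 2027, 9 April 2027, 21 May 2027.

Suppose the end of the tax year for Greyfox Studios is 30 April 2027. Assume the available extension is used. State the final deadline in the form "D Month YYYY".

Trigger date 30 April 2027 + 21 calendar days = 21 May 2027.
21 May 2027 falls on a listed holiday. Rolling to the next business day gives 24 May 2027, a Monday.
Applying the 6 months extension: 6 months after 24 May 2027 is 24 November 2027.
24 November 2027 falls on a Wednesday, which is a business day, so no adjustment is needed.
Final deadline: 24 November 2027.

24 November 2027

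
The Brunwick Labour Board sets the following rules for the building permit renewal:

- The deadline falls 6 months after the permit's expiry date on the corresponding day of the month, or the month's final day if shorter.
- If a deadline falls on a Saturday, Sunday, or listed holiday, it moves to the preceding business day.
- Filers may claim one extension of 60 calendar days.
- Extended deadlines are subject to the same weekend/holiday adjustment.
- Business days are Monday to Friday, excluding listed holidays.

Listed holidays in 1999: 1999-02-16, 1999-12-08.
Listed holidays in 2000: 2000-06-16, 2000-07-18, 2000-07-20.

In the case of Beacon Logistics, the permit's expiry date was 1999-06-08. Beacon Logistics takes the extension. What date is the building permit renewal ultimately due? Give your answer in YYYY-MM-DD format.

6 months from 1999-06-08 is 1999-12-08.
1999-12-08 falls on a listed holiday. Rolling to the preceding business day gives 1999-12-07, a Tuesday.
Applying the 60-calendar-day extension: 1999-12-07 + 60 days = 2000-02-05.
Because 2000-02-05 is a Saturday, the deadline becomes 2000-02-04 (Friday).
The final due date is 2000-02-04.

2000-02-04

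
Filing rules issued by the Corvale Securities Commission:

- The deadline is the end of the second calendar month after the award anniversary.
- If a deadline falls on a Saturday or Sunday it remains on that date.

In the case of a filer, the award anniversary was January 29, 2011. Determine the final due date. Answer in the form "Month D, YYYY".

2 months after January 29, 2011 is March 2011; that month ends on March 31, 2011.
March 31, 2011 is a Thursday; no weekend or holiday adjustment applies.
So the filing is due March 31, 2011.

March 31, 2011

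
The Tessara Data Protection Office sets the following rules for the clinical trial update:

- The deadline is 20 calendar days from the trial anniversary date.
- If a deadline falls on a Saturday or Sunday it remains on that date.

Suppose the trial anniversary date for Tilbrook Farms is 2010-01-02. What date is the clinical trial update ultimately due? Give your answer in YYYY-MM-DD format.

Trigger date 2010-01-02 + 20 calendar days = 2010-01-22.
No adjustment is made for weekends or holidays, so 2010-01-22 stands.
Final deadline: 2010-01-22.

2010-01-22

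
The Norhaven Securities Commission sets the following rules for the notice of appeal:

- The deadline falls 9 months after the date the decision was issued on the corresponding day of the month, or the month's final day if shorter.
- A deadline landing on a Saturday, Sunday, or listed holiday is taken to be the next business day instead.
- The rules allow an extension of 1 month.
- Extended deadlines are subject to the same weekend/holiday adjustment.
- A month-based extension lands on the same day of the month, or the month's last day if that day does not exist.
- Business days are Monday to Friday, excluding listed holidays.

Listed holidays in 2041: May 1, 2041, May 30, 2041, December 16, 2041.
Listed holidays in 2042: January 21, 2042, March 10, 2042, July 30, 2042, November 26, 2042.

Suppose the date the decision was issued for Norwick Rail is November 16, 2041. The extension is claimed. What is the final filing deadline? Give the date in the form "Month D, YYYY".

September 18, 2042

Moving 9 months forward from November 16, 2041 on the corresponding day gives August 16, 2042.
Because August 16, 2042 is a Saturday, the deadline becomes August 18, 2042 (Monday).
Add 1 month to August 18, 2042: September 18, 2042.
Since September 18, 2042 is a Thursday and not a holiday, the date is unchanged.
The final due date is September 18, 2042.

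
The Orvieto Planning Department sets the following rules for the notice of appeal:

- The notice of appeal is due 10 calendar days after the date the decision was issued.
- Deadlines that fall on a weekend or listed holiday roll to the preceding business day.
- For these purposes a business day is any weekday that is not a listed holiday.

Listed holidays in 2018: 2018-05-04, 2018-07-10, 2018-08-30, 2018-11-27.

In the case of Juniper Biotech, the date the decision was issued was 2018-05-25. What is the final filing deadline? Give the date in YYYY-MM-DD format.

2018-06-04

Trigger date 2018-05-25 + 10 calendar days = 2018-06-04.
2018-06-04 is a Monday and not a listed holiday, so it stands.
Final deadline: 2018-06-04.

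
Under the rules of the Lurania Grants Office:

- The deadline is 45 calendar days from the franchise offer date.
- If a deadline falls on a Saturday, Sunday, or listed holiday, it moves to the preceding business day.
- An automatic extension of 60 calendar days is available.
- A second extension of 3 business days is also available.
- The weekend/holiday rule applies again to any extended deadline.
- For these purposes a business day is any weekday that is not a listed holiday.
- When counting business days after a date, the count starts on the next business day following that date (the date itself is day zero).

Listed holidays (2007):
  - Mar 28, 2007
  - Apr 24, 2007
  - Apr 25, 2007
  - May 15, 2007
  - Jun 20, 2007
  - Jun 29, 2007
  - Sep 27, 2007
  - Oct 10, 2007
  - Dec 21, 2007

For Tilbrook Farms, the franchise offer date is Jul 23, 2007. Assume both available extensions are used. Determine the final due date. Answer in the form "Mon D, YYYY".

Trigger date Jul 23, 2007 + 45 calendar days = Sep 6, 2007.
Since Sep 6, 2007 is a Thursday and not a holiday, the date is unchanged.
With the 60-day extension, Sep 6, 2007 becomes Nov 5, 2007.
Nov 5, 2007 is a Monday and not a listed holiday, so it stands.
Counting 3 further business days from Nov 5, 2007 reaches Nov 8, 2007.
Nov 8, 2007 falls on a Thursday, which is a business day, so no adjustment is needed.
Final deadline: Nov 8, 2007.

Nov 8, 2007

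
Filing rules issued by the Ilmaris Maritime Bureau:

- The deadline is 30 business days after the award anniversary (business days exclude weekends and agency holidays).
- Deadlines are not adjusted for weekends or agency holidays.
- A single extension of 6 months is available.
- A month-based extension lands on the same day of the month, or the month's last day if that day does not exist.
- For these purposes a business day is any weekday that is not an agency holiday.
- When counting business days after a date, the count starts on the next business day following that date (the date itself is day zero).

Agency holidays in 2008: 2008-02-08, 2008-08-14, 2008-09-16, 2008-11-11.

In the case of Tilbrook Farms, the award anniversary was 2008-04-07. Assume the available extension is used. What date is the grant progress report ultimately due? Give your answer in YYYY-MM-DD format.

30 business days after 2008-04-07, excluding weekends and holidays, is 2008-05-19.
2008-05-19 falls on a Monday. The rules make no weekend/holiday allowance, so it remains 2008-05-19.
Add 6 months to 2008-05-19: 2008-11-19.
No adjustment is made for weekends or holidays, so 2008-11-19 stands.
Final deadline: 2008-11-19.

2008-11-19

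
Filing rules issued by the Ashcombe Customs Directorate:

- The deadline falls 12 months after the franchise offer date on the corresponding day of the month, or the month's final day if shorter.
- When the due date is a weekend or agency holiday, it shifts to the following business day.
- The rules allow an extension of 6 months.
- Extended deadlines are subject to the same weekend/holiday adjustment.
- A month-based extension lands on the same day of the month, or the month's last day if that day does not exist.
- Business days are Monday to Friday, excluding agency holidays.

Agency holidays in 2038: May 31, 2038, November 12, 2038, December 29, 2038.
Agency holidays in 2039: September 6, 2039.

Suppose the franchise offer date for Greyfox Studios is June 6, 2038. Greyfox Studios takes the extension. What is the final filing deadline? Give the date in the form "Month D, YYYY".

December 6, 2039

12 months from June 6, 2038 is June 6, 2039.
June 6, 2039 is a Monday and not a listed holiday, so it stands.
Add 6 months to June 6, 2039: December 6, 2039.
December 6, 2039 is a Tuesday and not a listed holiday, so it stands.
Final deadline: December 6, 2039.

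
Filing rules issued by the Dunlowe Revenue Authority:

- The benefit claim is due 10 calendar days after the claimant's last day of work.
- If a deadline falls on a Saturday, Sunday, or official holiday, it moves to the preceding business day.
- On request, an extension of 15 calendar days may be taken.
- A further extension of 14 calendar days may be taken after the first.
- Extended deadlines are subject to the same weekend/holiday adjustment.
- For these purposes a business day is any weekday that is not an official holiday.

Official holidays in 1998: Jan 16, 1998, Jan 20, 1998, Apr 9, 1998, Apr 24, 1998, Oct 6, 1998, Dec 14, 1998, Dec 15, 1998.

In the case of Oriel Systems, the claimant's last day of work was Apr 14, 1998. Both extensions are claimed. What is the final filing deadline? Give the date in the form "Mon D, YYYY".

From Apr 14, 1998, 10 calendar days later is Apr 24, 1998.
Because Apr 24, 1998 is a listed holiday, the deadline becomes Apr 23, 1998 (Thursday).
The 15-calendar-day extension moves the deadline from Apr 23, 1998 to May 8, 1998.
Since May 8, 1998 is a Friday and not a holiday, the date is unchanged.
Applying the 14-calendar-day extension: May 8, 1998 + 14 days = May 22, 1998.
Since May 22, 1998 is a Friday and not a holiday, the date is unchanged.
Deadline: May 22, 1998.

May 22, 1998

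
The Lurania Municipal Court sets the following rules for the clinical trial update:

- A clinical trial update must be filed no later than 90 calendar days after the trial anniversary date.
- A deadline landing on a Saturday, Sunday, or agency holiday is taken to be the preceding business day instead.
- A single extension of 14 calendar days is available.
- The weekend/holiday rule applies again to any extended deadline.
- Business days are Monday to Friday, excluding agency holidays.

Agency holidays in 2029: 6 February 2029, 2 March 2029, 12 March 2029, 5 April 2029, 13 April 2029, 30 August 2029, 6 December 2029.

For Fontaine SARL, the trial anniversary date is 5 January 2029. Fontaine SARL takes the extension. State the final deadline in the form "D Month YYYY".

18 April 2029

From 5 January 2029, 90 calendar days later is 5 April 2029.
5 April 2029 is a listed holiday, so it moves to the preceding business day, 4 April 2029 (Wednesday).
Add the 14 calendar-day extension to 4 April 2029: 18 April 2029.
18 April 2029 (Wednesday) is already a business day.
So the filing is due 18 April 2029.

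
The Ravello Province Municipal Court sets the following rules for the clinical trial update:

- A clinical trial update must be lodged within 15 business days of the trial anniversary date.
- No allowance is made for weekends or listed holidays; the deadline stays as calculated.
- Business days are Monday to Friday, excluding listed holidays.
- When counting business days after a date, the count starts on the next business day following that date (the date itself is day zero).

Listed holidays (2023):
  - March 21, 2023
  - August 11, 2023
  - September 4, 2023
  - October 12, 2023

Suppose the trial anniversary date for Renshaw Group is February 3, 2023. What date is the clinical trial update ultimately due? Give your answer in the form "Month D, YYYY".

February 24, 2023

Counting 15 business days after February 3, 2023 (skipping weekends and listed holidays) reaches February 24, 2023.
February 24, 2023 is a Friday; no weekend or holiday adjustment applies.
Deadline: February 24, 2023.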